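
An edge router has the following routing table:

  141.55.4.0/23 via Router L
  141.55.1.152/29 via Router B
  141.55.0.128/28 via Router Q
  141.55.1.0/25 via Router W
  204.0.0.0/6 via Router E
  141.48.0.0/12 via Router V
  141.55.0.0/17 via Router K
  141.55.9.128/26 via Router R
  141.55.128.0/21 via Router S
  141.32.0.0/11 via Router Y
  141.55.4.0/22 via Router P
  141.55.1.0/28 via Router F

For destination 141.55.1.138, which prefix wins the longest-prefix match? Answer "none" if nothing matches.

141.55.0.0/17

Entries matching 141.55.1.138:
  141.32.0.0/11 (141.32.0.0 - 141.63.255.255)
  141.48.0.0/12 (141.48.0.0 - 141.63.255.255)
  141.55.0.0/17 (141.55.0.0 - 141.55.127.255)
Most specific is 141.55.0.0/17.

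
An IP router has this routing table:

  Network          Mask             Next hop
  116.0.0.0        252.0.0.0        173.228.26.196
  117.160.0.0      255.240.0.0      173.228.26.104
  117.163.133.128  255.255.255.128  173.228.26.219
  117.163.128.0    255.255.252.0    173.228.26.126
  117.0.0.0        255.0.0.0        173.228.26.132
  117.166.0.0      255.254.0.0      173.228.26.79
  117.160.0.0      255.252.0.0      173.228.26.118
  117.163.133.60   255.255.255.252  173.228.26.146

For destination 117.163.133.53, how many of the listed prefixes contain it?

Prefixes containing 117.163.133.53:
  116.0.0.0/6 (116.0.0.0 - 119.255.255.255)
  117.0.0.0/8 (117.0.0.0 - 117.255.255.255)
  117.160.0.0/12 (117.160.0.0 - 117.175.255.255)
  117.160.0.0/14 (117.160.0.0 - 117.163.255.255)
Total matching entries: 4.

4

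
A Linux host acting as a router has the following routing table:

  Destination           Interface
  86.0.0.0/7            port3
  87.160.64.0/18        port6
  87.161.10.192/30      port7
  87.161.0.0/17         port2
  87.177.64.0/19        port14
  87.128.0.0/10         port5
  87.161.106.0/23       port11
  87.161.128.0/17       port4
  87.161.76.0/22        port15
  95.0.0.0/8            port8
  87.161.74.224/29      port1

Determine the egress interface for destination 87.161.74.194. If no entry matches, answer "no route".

Routes whose prefix contains 87.161.74.194:
  86.0.0.0/7 (86.0.0.0 - 87.255.255.255) -> port3
  87.128.0.0/10 (87.128.0.0 - 87.191.255.255) -> port5
  87.161.0.0/17 (87.161.0.0 - 87.161.127.255) -> port2
More-specific entries that do NOT match:
  87.161.10.192/30 (87.161.10.192 - 87.161.10.195) does not contain 87.161.74.194
  87.161.74.224/29 (87.161.74.224 - 87.161.74.231) does not contain 87.161.74.194
  87.161.106.0/23 (87.161.106.0 - 87.161.107.255) does not contain 87.161.74.194
  87.161.76.0/22 (87.161.76.0 - 87.161.79.255) does not contain 87.161.74.194
  87.177.64.0/19 (87.177.64.0 - 87.177.95.255) does not contain 87.161.74.194
  87.160.64.0/18 (87.160.64.0 - 87.160.127.255) does not contain 87.161.74.194
Longest matching prefix is /17 -> interface port2.

port2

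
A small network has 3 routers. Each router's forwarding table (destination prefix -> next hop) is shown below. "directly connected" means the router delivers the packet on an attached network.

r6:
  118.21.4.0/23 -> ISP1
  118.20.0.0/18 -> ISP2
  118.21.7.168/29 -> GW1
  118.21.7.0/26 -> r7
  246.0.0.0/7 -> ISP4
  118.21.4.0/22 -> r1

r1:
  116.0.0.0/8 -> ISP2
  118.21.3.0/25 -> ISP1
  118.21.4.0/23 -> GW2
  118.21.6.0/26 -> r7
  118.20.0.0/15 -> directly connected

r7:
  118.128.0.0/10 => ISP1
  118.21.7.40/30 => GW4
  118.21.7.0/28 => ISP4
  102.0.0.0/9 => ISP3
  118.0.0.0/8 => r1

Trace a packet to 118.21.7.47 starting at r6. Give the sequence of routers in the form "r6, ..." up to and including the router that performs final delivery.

At r6: longest match for 118.21.7.47 is 118.21.7.0/26 -> r7
At r7: longest match for 118.21.7.47 is 118.0.0.0/8 -> r1
At r1: longest match for 118.21.7.47 is 118.20.0.0/15 -> directly connected

r6, r7, r1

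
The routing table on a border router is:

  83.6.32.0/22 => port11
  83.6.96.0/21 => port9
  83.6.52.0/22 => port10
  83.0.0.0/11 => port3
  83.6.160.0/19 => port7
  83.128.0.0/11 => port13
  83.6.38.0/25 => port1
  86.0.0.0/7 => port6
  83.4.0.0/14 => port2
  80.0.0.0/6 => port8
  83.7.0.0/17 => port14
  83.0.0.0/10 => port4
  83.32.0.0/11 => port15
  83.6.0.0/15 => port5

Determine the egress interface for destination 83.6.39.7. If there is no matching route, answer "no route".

Routes whose prefix contains 83.6.39.7:
  80.0.0.0/6 (80.0.0.0 - 83.255.255.255) -> port8
  83.0.0.0/10 (83.0.0.0 - 83.63.255.255) -> port4
  83.0.0.0/11 (83.0.0.0 - 83.31.255.255) -> port3
  83.4.0.0/14 (83.4.0.0 - 83.7.255.255) -> port2
  83.6.0.0/15 (83.6.0.0 - 83.7.255.255) -> port5
More-specific entries that do NOT match:
  83.6.38.0/25 (83.6.38.0 - 83.6.38.127) does not contain 83.6.39.7
  83.6.32.0/22 (83.6.32.0 - 83.6.35.255) does not contain 83.6.39.7
  83.6.52.0/22 (83.6.52.0 - 83.6.55.255) does not contain 83.6.39.7
  83.6.96.0/21 (83.6.96.0 - 83.6.103.255) does not contain 83.6.39.7
  83.6.160.0/19 (83.6.160.0 - 83.6.191.255) does not contain 83.6.39.7
  83.7.0.0/17 (83.7.0.0 - 83.7.127.255) does not contain 83.6.39.7
Longest matching prefix is /15 -> interface port5.

port5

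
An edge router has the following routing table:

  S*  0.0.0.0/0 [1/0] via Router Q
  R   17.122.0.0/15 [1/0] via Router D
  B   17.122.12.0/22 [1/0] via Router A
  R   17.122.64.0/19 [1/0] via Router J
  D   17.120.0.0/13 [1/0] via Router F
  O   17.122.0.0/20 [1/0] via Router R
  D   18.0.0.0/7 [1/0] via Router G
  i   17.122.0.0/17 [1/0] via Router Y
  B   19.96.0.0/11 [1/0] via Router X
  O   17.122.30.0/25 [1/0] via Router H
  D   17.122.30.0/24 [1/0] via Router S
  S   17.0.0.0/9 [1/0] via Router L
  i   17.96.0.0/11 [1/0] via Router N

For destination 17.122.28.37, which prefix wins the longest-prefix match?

Entries matching 17.122.28.37:
  0.0.0.0/0 (default, matches everything)
  17.0.0.0/9 (17.0.0.0 - 17.127.255.255)
  17.96.0.0/11 (17.96.0.0 - 17.127.255.255)
  17.120.0.0/13 (17.120.0.0 - 17.127.255.255)
  17.122.0.0/15 (17.122.0.0 - 17.123.255.255)
  17.122.0.0/17 (17.122.0.0 - 17.122.127.255)
Most specific is 17.122.0.0/17.

17.122.0.0/17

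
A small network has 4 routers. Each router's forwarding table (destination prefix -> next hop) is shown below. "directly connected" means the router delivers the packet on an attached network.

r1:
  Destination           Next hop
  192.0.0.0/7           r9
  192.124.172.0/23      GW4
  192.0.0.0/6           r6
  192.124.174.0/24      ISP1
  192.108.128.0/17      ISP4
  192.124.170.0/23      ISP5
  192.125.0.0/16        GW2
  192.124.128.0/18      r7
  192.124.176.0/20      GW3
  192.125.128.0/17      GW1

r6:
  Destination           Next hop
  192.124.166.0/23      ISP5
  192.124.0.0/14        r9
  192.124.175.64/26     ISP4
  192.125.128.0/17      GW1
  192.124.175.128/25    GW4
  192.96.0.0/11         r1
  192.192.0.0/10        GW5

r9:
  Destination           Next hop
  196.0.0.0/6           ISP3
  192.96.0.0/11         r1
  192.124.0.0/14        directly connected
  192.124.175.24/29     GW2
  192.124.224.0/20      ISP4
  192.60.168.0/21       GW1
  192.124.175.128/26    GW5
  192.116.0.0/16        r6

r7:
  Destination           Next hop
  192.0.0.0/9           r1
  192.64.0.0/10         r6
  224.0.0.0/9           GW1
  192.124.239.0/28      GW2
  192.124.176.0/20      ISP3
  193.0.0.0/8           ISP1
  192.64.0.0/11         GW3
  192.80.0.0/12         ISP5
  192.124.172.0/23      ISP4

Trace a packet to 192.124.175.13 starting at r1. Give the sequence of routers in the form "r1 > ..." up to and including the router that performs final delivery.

At r1: longest match for 192.124.175.13 is 192.124.128.0/18 -> r7
At r7: longest match for 192.124.175.13 is 192.64.0.0/10 -> r6
At r6: longest match for 192.124.175.13 is 192.124.0.0/14 -> r9
At r9: longest match for 192.124.175.13 is 192.124.0.0/14 -> directly connected

r1 > r7 > r6 > r9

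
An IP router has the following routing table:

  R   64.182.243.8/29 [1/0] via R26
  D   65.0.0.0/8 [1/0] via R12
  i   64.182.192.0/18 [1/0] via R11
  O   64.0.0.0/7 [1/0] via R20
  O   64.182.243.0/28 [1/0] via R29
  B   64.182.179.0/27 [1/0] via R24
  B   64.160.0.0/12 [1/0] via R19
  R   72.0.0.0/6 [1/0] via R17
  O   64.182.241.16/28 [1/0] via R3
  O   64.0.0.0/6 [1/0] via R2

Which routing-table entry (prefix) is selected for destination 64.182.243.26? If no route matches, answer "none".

Entries matching 64.182.243.26:
  64.0.0.0/6 (64.0.0.0 - 67.255.255.255)
  64.0.0.0/7 (64.0.0.0 - 65.255.255.255)
  64.182.192.0/18 (64.182.192.0 - 64.182.255.255)
Most specific is 64.182.192.0/18.

64.182.192.0/18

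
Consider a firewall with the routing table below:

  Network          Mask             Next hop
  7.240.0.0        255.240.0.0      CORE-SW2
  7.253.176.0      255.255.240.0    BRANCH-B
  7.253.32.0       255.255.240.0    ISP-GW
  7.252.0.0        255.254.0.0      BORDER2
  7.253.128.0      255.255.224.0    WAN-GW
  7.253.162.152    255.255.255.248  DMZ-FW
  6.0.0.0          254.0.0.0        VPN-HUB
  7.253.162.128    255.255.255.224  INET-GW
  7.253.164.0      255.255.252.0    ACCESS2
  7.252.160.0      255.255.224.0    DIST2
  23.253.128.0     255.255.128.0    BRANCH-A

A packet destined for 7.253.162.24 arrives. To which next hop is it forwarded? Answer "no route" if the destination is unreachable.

Routes whose prefix contains 7.253.162.24:
  6.0.0.0/7 (6.0.0.0 - 7.255.255.255) -> VPN-HUB
  7.240.0.0/12 (7.240.0.0 - 7.255.255.255) -> CORE-SW2
  7.252.0.0/15 (7.252.0.0 - 7.253.255.255) -> BORDER2
More-specific entries that do NOT match:
  7.253.162.152/29 (7.253.162.152 - 7.253.162.159) does not contain 7.253.162.24
  7.253.162.128/27 (7.253.162.128 - 7.253.162.159) does not contain 7.253.162.24
  7.253.164.0/22 (7.253.164.0 - 7.253.167.255) does not contain 7.253.162.24
  7.253.176.0/20 (7.253.176.0 - 7.253.191.255) does not contain 7.253.162.24
  7.253.32.0/20 (7.253.32.0 - 7.253.47.255) does not contain 7.253.162.24
  7.253.128.0/19 (7.253.128.0 - 7.253.159.255) does not contain 7.253.162.24
  7.252.160.0/19 (7.252.160.0 - 7.252.191.255) does not contain 7.253.162.24
  23.253.128.0/17 (23.253.128.0 - 23.253.255.255) does not contain 7.253.162.24
Longest matching prefix is /15 -> next hop BORDER2.

BORDER2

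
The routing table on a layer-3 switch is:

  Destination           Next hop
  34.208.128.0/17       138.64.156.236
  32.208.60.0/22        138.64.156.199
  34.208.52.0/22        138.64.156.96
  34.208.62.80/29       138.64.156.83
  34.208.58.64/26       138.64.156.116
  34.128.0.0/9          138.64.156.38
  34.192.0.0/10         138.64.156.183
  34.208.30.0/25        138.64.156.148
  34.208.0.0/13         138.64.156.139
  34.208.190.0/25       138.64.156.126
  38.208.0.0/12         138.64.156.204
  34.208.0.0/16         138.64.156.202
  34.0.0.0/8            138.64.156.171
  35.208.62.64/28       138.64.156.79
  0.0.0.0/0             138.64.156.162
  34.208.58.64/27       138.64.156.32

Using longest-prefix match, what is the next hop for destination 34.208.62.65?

138.64.156.202

Routes whose prefix contains 34.208.62.65:
  0.0.0.0/0 (default, matches everything) -> 138.64.156.162
  34.0.0.0/8 (34.0.0.0 - 34.255.255.255) -> 138.64.156.171
  34.128.0.0/9 (34.128.0.0 - 34.255.255.255) -> 138.64.156.38
  34.192.0.0/10 (34.192.0.0 - 34.255.255.255) -> 138.64.156.183
  34.208.0.0/13 (34.208.0.0 - 34.215.255.255) -> 138.64.156.139
  34.208.0.0/16 (34.208.0.0 - 34.208.255.255) -> 138.64.156.202
More-specific entries that do NOT match:
  34.208.62.80/29 (34.208.62.80 - 34.208.62.87) does not contain 34.208.62.65
  35.208.62.64/28 (35.208.62.64 - 35.208.62.79) does not contain 34.208.62.65
  34.208.58.64/27 (34.208.58.64 - 34.208.58.95) does not contain 34.208.62.65
  34.208.58.64/26 (34.208.58.64 - 34.208.58.127) does not contain 34.208.62.65
  34.208.30.0/25 (34.208.30.0 - 34.208.30.127) does not contain 34.208.62.65
  34.208.190.0/25 (34.208.190.0 - 34.208.190.127) does not contain 34.208.62.65
  32.208.60.0/22 (32.208.60.0 - 32.208.63.255) does not contain 34.208.62.65
  34.208.52.0/22 (34.208.52.0 - 34.208.55.255) does not contain 34.208.62.65
  34.208.128.0/17 (34.208.128.0 - 34.208.255.255) does not contain 34.208.62.65
Longest matching prefix is /16 -> next hop 138.64.156.202.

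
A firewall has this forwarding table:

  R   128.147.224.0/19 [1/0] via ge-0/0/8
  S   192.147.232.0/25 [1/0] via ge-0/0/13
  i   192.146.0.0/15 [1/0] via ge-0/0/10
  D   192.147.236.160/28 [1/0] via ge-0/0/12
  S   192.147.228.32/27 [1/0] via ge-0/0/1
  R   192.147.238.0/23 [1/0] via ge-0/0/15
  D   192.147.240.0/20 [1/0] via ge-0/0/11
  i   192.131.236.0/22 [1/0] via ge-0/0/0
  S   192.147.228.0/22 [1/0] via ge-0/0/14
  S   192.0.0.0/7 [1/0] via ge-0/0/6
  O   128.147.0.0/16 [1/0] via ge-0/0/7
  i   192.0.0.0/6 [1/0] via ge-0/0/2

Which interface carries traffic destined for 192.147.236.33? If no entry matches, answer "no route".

ge-0/0/10

Routes whose prefix contains 192.147.236.33:
  192.0.0.0/6 (192.0.0.0 - 195.255.255.255) -> ge-0/0/2
  192.0.0.0/7 (192.0.0.0 - 193.255.255.255) -> ge-0/0/6
  192.146.0.0/15 (192.146.0.0 - 192.147.255.255) -> ge-0/0/10
More-specific entries that do NOT match:
  192.147.236.160/28 (192.147.236.160 - 192.147.236.175) does not contain 192.147.236.33
  192.147.228.32/27 (192.147.228.32 - 192.147.228.63) does not contain 192.147.236.33
  192.147.232.0/25 (192.147.232.0 - 192.147.232.127) does not contain 192.147.236.33
  192.147.238.0/23 (192.147.238.0 - 192.147.239.255) does not contain 192.147.236.33
  192.131.236.0/22 (192.131.236.0 - 192.131.239.255) does not contain 192.147.236.33
  192.147.228.0/22 (192.147.228.0 - 192.147.231.255) does not contain 192.147.236.33
  192.147.240.0/20 (192.147.240.0 - 192.147.255.255) does not contain 192.147.236.33
  128.147.224.0/19 (128.147.224.0 - 128.147.255.255) does not contain 192.147.236.33
  128.147.0.0/16 (128.147.0.0 - 128.147.255.255) does not contain 192.147.236.33
Longest matching prefix is /15 -> interface ge-0/0/10.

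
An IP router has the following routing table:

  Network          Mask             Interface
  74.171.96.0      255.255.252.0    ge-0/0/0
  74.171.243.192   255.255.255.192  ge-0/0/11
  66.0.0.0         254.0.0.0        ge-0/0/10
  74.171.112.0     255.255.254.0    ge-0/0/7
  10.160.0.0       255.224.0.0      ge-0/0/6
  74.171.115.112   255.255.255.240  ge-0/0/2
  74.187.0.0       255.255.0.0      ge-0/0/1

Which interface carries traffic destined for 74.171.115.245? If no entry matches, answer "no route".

no route

No entry's prefix contains 74.171.115.245; there is no default route.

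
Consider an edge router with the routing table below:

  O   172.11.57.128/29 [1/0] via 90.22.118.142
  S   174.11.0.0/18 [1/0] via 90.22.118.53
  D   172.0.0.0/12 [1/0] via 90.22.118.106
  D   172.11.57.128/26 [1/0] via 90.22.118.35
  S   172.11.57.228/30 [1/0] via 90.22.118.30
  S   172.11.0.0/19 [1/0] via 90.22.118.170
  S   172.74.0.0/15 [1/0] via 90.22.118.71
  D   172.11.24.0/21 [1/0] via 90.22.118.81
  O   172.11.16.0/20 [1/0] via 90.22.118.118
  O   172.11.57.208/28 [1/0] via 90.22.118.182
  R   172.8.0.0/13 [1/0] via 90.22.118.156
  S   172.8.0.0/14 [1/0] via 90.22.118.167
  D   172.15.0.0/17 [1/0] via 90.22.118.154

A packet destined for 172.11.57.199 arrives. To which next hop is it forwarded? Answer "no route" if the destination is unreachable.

Routes whose prefix contains 172.11.57.199:
  172.0.0.0/12 (172.0.0.0 - 172.15.255.255) -> 90.22.118.106
  172.8.0.0/13 (172.8.0.0 - 172.15.255.255) -> 90.22.118.156
  172.8.0.0/14 (172.8.0.0 - 172.11.255.255) -> 90.22.118.167
More-specific entries that do NOT match:
  172.11.57.228/30 (172.11.57.228 - 172.11.57.231) does not contain 172.11.57.199
  172.11.57.128/29 (172.11.57.128 - 172.11.57.135) does not contain 172.11.57.199
  172.11.57.208/28 (172.11.57.208 - 172.11.57.223) does not contain 172.11.57.199
  172.11.57.128/26 (172.11.57.128 - 172.11.57.191) does not contain 172.11.57.199
  172.11.24.0/21 (172.11.24.0 - 172.11.31.255) does not contain 172.11.57.199
  172.11.16.0/20 (172.11.16.0 - 172.11.31.255) does not contain 172.11.57.199
  172.11.0.0/19 (172.11.0.0 - 172.11.31.255) does not contain 172.11.57.199
  174.11.0.0/18 (174.11.0.0 - 174.11.63.255) does not contain 172.11.57.199
  172.15.0.0/17 (172.15.0.0 - 172.15.127.255) does not contain 172.11.57.199
  172.74.0.0/15 (172.74.0.0 - 172.75.255.255) does not contain 172.11.57.199
Longest matching prefix is /14 -> next hop 90.22.118.167.

90.22.118.167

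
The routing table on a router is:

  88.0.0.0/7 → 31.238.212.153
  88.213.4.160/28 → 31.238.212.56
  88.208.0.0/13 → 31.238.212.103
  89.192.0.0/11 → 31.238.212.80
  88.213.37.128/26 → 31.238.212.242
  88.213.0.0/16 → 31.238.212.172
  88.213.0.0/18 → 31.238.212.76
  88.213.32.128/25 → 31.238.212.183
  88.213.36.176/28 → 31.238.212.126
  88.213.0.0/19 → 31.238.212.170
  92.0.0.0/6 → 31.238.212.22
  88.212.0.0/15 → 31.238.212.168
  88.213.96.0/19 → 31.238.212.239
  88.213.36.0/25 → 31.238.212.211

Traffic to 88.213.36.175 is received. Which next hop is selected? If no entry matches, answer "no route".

Routes whose prefix contains 88.213.36.175:
  88.0.0.0/7 (88.0.0.0 - 89.255.255.255) -> 31.238.212.153
  88.208.0.0/13 (88.208.0.0 - 88.215.255.255) -> 31.238.212.103
  88.212.0.0/15 (88.212.0.0 - 88.213.255.255) -> 31.238.212.168
  88.213.0.0/16 (88.213.0.0 - 88.213.255.255) -> 31.238.212.172
  88.213.0.0/18 (88.213.0.0 - 88.213.63.255) -> 31.238.212.76
More-specific entries that do NOT match:
  88.213.4.160/28 (88.213.4.160 - 88.213.4.175) does not contain 88.213.36.175
  88.213.36.176/28 (88.213.36.176 - 88.213.36.191) does not contain 88.213.36.175
  88.213.37.128/26 (88.213.37.128 - 88.213.37.191) does not contain 88.213.36.175
  88.213.32.128/25 (88.213.32.128 - 88.213.32.255) does not contain 88.213.36.175
  88.213.36.0/25 (88.213.36.0 - 88.213.36.127) does not contain 88.213.36.175
  88.213.0.0/19 (88.213.0.0 - 88.213.31.255) does not contain 88.213.36.175
  88.213.96.0/19 (88.213.96.0 - 88.213.127.255) does not contain 88.213.36.175
Longest matching prefix is /18 -> next hop 31.238.212.76.

31.238.212.76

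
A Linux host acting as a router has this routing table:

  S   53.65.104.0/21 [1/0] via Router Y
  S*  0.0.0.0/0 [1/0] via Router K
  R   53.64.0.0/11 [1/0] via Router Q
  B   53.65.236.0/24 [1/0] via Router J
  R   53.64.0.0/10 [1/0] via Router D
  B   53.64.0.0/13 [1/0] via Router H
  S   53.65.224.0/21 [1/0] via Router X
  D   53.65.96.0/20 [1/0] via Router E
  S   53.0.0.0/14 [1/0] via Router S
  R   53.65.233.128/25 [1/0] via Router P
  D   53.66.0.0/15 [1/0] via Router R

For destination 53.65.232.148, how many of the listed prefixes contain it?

Prefixes containing 53.65.232.148:
  0.0.0.0/0 (default, matches everything)
  53.64.0.0/10 (53.64.0.0 - 53.127.255.255)
  53.64.0.0/11 (53.64.0.0 - 53.95.255.255)
  53.64.0.0/13 (53.64.0.0 - 53.71.255.255)
Total matching entries: 4.

4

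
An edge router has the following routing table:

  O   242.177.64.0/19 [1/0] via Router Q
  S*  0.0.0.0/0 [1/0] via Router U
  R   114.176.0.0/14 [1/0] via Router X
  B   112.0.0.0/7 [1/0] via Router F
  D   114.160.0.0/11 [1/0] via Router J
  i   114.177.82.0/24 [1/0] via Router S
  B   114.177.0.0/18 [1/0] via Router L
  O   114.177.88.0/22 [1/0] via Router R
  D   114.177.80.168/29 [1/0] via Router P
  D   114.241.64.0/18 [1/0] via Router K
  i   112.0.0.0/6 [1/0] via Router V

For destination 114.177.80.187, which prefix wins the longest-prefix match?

Entries matching 114.177.80.187:
  0.0.0.0/0 (default, matches everything)
  112.0.0.0/6 (112.0.0.0 - 115.255.255.255)
  114.160.0.0/11 (114.160.0.0 - 114.191.255.255)
  114.176.0.0/14 (114.176.0.0 - 114.179.255.255)
Most specific is 114.176.0.0/14.

114.176.0.0/14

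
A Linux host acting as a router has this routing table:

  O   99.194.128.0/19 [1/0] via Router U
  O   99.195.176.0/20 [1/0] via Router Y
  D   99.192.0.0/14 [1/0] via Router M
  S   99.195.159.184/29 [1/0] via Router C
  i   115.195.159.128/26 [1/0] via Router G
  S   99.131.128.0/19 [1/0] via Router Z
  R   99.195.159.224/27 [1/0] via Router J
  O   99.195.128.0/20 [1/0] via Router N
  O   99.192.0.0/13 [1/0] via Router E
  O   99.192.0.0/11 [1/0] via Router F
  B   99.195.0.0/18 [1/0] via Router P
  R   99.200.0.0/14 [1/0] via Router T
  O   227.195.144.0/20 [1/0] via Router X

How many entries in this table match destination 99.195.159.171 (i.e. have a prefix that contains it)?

Prefixes containing 99.195.159.171:
  99.192.0.0/11 (99.192.0.0 - 99.223.255.255)
  99.192.0.0/13 (99.192.0.0 - 99.199.255.255)
  99.192.0.0/14 (99.192.0.0 - 99.195.255.255)
Total matching entries: 3.

3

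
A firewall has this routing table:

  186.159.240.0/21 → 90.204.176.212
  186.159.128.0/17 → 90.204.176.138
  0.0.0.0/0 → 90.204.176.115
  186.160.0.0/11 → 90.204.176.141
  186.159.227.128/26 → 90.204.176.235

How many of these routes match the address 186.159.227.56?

2

Prefixes containing 186.159.227.56:
  0.0.0.0/0 (default, matches everything)
  186.159.128.0/17 (186.159.128.0 - 186.159.255.255)
Total matching entries: 2.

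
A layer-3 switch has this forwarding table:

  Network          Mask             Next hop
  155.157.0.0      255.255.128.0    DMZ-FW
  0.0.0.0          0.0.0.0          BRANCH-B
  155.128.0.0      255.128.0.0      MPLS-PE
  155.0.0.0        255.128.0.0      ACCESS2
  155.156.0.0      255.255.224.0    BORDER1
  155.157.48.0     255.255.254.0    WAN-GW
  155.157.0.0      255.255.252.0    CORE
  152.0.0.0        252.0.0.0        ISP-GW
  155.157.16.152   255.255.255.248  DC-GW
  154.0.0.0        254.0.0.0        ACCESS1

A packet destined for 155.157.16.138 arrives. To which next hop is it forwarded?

DMZ-FW

Routes whose prefix contains 155.157.16.138:
  0.0.0.0/0 (default, matches everything) -> BRANCH-B
  152.0.0.0/6 (152.0.0.0 - 155.255.255.255) -> ISP-GW
  154.0.0.0/7 (154.0.0.0 - 155.255.255.255) -> ACCESS1
  155.128.0.0/9 (155.128.0.0 - 155.255.255.255) -> MPLS-PE
  155.157.0.0/17 (155.157.0.0 - 155.157.127.255) -> DMZ-FW
More-specific entries that do NOT match:
  155.157.16.152/29 (155.157.16.152 - 155.157.16.159) does not contain 155.157.16.138
  155.157.48.0/23 (155.157.48.0 - 155.157.49.255) does not contain 155.157.16.138
  155.157.0.0/22 (155.157.0.0 - 155.157.3.255) does not contain 155.157.16.138
  155.156.0.0/19 (155.156.0.0 - 155.156.31.255) does not contain 155.157.16.138
Longest matching prefix is /17 -> next hop DMZ-FW.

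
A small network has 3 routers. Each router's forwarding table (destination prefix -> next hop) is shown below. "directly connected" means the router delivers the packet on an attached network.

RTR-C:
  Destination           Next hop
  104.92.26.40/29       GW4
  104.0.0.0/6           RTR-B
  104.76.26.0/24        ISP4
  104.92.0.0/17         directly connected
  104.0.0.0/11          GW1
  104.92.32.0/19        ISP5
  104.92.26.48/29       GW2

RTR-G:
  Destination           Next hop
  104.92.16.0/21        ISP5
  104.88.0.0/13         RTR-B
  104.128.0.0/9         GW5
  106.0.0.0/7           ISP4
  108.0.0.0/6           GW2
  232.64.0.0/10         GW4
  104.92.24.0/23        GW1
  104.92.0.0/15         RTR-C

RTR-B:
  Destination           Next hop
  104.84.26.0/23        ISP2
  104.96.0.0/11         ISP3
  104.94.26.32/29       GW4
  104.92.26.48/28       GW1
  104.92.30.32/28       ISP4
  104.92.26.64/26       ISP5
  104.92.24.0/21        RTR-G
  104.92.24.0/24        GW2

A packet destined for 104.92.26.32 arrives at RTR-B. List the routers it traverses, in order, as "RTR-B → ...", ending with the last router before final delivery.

RTR-B → RTR-G → RTR-C

At RTR-B: longest match for 104.92.26.32 is 104.92.24.0/21 -> RTR-G
At RTR-G: longest match for 104.92.26.32 is 104.92.0.0/15 -> RTR-C
At RTR-C: longest match for 104.92.26.32 is 104.92.0.0/17 -> directly connected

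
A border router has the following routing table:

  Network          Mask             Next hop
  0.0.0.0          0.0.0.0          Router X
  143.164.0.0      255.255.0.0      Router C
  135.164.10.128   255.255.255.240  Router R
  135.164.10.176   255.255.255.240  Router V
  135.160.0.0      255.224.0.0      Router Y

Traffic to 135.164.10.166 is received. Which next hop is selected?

Router Y

Routes whose prefix contains 135.164.10.166:
  0.0.0.0/0 (default, matches everything) -> Router X
  135.160.0.0/11 (135.160.0.0 - 135.191.255.255) -> Router Y
More-specific entries that do NOT match:
  135.164.10.128/28 (135.164.10.128 - 135.164.10.143) does not contain 135.164.10.166
  135.164.10.176/28 (135.164.10.176 - 135.164.10.191) does not contain 135.164.10.166
  143.164.0.0/16 (143.164.0.0 - 143.164.255.255) does not contain 135.164.10.166
Longest matching prefix is /11 -> next hop Router Y.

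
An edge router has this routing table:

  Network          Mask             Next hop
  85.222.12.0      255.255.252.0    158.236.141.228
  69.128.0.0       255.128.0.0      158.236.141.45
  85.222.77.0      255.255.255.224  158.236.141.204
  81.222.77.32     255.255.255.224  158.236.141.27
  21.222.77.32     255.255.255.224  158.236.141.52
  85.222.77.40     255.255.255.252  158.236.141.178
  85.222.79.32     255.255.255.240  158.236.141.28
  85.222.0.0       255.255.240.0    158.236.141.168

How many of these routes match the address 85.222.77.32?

0

No listed prefix contains 85.222.77.32.
Total matching entries: 0.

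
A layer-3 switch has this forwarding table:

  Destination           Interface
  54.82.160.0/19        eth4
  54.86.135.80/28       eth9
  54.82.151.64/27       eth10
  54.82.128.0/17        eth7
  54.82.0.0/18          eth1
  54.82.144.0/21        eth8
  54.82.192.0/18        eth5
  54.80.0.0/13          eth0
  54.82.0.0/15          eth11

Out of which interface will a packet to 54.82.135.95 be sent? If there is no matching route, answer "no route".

eth7

Routes whose prefix contains 54.82.135.95:
  54.80.0.0/13 (54.80.0.0 - 54.87.255.255) -> eth0
  54.82.0.0/15 (54.82.0.0 - 54.83.255.255) -> eth11
  54.82.128.0/17 (54.82.128.0 - 54.82.255.255) -> eth7
More-specific entries that do NOT match:
  54.86.135.80/28 (54.86.135.80 - 54.86.135.95) does not contain 54.82.135.95
  54.82.151.64/27 (54.82.151.64 - 54.82.151.95) does not contain 54.82.135.95
  54.82.144.0/21 (54.82.144.0 - 54.82.151.255) does not contain 54.82.135.95
  54.82.160.0/19 (54.82.160.0 - 54.82.191.255) does not contain 54.82.135.95
  54.82.0.0/18 (54.82.0.0 - 54.82.63.255) does not contain 54.82.135.95
  54.82.192.0/18 (54.82.192.0 - 54.82.255.255) does not contain 54.82.135.95
Longest matching prefix is /17 -> interface eth7.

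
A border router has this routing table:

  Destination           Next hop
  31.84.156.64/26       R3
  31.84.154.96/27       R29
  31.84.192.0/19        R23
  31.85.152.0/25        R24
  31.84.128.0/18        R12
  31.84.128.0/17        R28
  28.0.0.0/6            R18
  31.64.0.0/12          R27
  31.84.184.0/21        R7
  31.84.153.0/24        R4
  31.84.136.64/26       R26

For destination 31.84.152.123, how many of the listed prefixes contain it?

3

Prefixes containing 31.84.152.123:
  28.0.0.0/6 (28.0.0.0 - 31.255.255.255)
  31.84.128.0/17 (31.84.128.0 - 31.84.255.255)
  31.84.128.0/18 (31.84.128.0 - 31.84.191.255)
Total matching entries: 3.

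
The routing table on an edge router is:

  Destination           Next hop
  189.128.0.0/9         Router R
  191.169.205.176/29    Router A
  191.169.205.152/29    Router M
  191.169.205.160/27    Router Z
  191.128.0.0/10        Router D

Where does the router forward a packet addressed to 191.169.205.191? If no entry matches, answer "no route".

Routes whose prefix contains 191.169.205.191:
  191.128.0.0/10 (191.128.0.0 - 191.191.255.255) -> Router D
  191.169.205.160/27 (191.169.205.160 - 191.169.205.191) -> Router Z
More-specific entries that do NOT match:
  191.169.205.176/29 (191.169.205.176 - 191.169.205.183) does not contain 191.169.205.191
  191.169.205.152/29 (191.169.205.152 - 191.169.205.159) does not contain 191.169.205.191
Longest matching prefix is /27 -> next hop Router Z.

Router Z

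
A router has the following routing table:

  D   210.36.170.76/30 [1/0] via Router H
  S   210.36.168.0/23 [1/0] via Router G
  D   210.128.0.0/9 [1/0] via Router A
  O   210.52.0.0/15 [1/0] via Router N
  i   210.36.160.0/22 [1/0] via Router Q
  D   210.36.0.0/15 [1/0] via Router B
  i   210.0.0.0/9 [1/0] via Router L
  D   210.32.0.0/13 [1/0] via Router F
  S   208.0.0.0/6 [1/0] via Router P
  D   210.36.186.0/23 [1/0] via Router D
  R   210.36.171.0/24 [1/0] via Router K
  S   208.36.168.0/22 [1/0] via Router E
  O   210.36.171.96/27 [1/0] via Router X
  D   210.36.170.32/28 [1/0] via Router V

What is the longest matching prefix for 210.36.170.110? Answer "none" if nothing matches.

Entries matching 210.36.170.110:
  208.0.0.0/6 (208.0.0.0 - 211.255.255.255)
  210.0.0.0/9 (210.0.0.0 - 210.127.255.255)
  210.32.0.0/13 (210.32.0.0 - 210.39.255.255)
  210.36.0.0/15 (210.36.0.0 - 210.37.255.255)
Most specific is 210.36.0.0/15.

210.36.0.0/15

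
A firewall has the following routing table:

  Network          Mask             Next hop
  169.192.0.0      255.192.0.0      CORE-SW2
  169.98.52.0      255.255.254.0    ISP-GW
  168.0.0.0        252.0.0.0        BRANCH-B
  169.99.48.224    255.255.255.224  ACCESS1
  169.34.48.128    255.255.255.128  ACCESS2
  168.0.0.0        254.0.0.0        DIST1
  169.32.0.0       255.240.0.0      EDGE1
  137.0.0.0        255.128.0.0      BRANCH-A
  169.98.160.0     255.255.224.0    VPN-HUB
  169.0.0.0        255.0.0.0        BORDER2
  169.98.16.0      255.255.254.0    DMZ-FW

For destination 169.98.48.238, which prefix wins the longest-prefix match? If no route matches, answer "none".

169.0.0.0/8

Entries matching 169.98.48.238:
  168.0.0.0/6 (168.0.0.0 - 171.255.255.255)
  168.0.0.0/7 (168.0.0.0 - 169.255.255.255)
  169.0.0.0/8 (169.0.0.0 - 169.255.255.255)
Most specific is 169.0.0.0/8.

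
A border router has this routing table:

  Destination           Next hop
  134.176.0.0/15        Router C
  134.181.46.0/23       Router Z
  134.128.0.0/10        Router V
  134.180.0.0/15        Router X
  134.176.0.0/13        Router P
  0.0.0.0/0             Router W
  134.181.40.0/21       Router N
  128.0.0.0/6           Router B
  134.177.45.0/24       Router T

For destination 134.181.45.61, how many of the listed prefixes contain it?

5

Prefixes containing 134.181.45.61:
  0.0.0.0/0 (default, matches everything)
  134.128.0.0/10 (134.128.0.0 - 134.191.255.255)
  134.176.0.0/13 (134.176.0.0 - 134.183.255.255)
  134.180.0.0/15 (134.180.0.0 - 134.181.255.255)
  134.181.40.0/21 (134.181.40.0 - 134.181.47.255)
Total matching entries: 5.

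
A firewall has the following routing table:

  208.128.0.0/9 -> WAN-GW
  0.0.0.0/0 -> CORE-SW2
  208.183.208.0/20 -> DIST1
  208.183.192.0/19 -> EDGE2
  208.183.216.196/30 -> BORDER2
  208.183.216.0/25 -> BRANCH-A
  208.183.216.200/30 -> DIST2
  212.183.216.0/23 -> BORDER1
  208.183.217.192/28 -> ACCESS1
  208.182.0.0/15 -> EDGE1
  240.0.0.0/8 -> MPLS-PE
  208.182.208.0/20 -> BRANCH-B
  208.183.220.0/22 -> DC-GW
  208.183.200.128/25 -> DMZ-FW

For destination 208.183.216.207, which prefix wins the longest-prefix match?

208.183.208.0/20

Entries matching 208.183.216.207:
  0.0.0.0/0 (default, matches everything)
  208.128.0.0/9 (208.128.0.0 - 208.255.255.255)
  208.182.0.0/15 (208.182.0.0 - 208.183.255.255)
  208.183.192.0/19 (208.183.192.0 - 208.183.223.255)
  208.183.208.0/20 (208.183.208.0 - 208.183.223.255)
Most specific is 208.183.208.0/20.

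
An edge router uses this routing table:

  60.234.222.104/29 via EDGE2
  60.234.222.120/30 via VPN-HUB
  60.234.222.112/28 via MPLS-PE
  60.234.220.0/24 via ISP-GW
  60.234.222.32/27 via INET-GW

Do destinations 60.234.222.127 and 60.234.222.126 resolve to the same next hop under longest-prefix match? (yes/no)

yes

60.234.222.127: longest match 60.234.222.112/28 -> MPLS-PE
60.234.222.126: longest match 60.234.222.112/28 -> MPLS-PE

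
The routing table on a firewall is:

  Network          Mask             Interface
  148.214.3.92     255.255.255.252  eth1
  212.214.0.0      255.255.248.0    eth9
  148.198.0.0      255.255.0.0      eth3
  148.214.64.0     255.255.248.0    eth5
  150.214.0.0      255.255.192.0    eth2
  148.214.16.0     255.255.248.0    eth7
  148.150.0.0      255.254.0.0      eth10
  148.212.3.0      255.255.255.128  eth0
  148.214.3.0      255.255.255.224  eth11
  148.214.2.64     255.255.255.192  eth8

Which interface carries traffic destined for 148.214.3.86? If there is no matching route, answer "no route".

No entry's prefix contains 148.214.3.86; there is no default route.

no route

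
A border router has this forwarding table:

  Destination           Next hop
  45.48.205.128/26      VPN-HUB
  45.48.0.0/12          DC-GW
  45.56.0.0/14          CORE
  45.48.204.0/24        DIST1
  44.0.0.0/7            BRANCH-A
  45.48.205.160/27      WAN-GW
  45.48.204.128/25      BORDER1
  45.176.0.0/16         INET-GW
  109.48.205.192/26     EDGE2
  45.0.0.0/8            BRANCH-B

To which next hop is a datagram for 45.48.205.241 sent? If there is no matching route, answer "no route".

DC-GW

Routes whose prefix contains 45.48.205.241:
  44.0.0.0/7 (44.0.0.0 - 45.255.255.255) -> BRANCH-A
  45.0.0.0/8 (45.0.0.0 - 45.255.255.255) -> BRANCH-B
  45.48.0.0/12 (45.48.0.0 - 45.63.255.255) -> DC-GW
More-specific entries that do NOT match:
  45.48.205.160/27 (45.48.205.160 - 45.48.205.191) does not contain 45.48.205.241
  45.48.205.128/26 (45.48.205.128 - 45.48.205.191) does not contain 45.48.205.241
  109.48.205.192/26 (109.48.205.192 - 109.48.205.255) does not contain 45.48.205.241
  45.48.204.128/25 (45.48.204.128 - 45.48.204.255) does not contain 45.48.205.241
  45.48.204.0/24 (45.48.204.0 - 45.48.204.255) does not contain 45.48.205.241
  45.176.0.0/16 (45.176.0.0 - 45.176.255.255) does not contain 45.48.205.241
  45.56.0.0/14 (45.56.0.0 - 45.59.255.255) does not contain 45.48.205.241
Longest matching prefix is /12 -> next hop DC-GW.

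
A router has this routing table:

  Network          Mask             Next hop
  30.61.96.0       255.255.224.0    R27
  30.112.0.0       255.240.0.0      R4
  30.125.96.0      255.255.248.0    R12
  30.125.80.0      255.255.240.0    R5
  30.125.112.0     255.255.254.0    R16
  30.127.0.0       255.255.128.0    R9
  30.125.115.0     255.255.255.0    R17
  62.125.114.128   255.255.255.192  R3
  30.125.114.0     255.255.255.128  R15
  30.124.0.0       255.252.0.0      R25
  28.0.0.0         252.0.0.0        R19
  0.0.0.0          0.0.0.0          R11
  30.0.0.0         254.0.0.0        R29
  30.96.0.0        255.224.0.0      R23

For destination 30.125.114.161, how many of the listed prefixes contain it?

6

Prefixes containing 30.125.114.161:
  0.0.0.0/0 (default, matches everything)
  28.0.0.0/6 (28.0.0.0 - 31.255.255.255)
  30.0.0.0/7 (30.0.0.0 - 31.255.255.255)
  30.96.0.0/11 (30.96.0.0 - 30.127.255.255)
  30.112.0.0/12 (30.112.0.0 - 30.127.255.255)
  30.124.0.0/14 (30.124.0.0 - 30.127.255.255)
Total matching entries: 6.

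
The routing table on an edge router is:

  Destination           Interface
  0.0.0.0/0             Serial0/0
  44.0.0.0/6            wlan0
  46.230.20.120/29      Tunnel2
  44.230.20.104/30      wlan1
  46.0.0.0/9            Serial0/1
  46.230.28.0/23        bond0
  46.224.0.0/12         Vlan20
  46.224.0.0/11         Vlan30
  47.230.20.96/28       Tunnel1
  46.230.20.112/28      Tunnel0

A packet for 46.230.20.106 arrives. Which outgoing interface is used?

Routes whose prefix contains 46.230.20.106:
  0.0.0.0/0 (default, matches everything) -> Serial0/0
  44.0.0.0/6 (44.0.0.0 - 47.255.255.255) -> wlan0
  46.224.0.0/11 (46.224.0.0 - 46.255.255.255) -> Vlan30
  46.224.0.0/12 (46.224.0.0 - 46.239.255.255) -> Vlan20
More-specific entries that do NOT match:
  44.230.20.104/30 (44.230.20.104 - 44.230.20.107) does not contain 46.230.20.106
  46.230.20.120/29 (46.230.20.120 - 46.230.20.127) does not contain 46.230.20.106
  47.230.20.96/28 (47.230.20.96 - 47.230.20.111) does not contain 46.230.20.106
  46.230.20.112/28 (46.230.20.112 - 46.230.20.127) does not contain 46.230.20.106
  46.230.28.0/23 (46.230.28.0 - 46.230.29.255) does not contain 46.230.20.106
Longest matching prefix is /12 -> interface Vlan20.

Vlan20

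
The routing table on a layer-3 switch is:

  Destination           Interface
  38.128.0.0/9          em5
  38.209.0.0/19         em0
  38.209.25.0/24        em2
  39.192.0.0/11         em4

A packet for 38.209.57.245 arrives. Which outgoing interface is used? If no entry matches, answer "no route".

em5

Routes whose prefix contains 38.209.57.245:
  38.128.0.0/9 (38.128.0.0 - 38.255.255.255) -> em5
More-specific entries that do NOT match:
  38.209.25.0/24 (38.209.25.0 - 38.209.25.255) does not contain 38.209.57.245
  38.209.0.0/19 (38.209.0.0 - 38.209.31.255) does not contain 38.209.57.245
  39.192.0.0/11 (39.192.0.0 - 39.223.255.255) does not contain 38.209.57.245
Longest matching prefix is /9 -> interface em5.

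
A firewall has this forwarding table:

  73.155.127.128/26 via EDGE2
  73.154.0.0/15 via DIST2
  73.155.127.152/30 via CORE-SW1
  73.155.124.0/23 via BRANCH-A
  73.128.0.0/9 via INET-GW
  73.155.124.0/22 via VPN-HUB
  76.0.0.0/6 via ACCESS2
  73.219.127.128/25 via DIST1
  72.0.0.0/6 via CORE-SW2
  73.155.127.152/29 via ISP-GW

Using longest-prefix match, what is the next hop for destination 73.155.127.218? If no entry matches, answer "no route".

Routes whose prefix contains 73.155.127.218:
  72.0.0.0/6 (72.0.0.0 - 75.255.255.255) -> CORE-SW2
  73.128.0.0/9 (73.128.0.0 - 73.255.255.255) -> INET-GW
  73.154.0.0/15 (73.154.0.0 - 73.155.255.255) -> DIST2
  73.155.124.0/22 (73.155.124.0 - 73.155.127.255) -> VPN-HUB
More-specific entries that do NOT match:
  73.155.127.152/30 (73.155.127.152 - 73.155.127.155) does not contain 73.155.127.218
  73.155.127.152/29 (73.155.127.152 - 73.155.127.159) does not contain 73.155.127.218
  73.155.127.128/26 (73.155.127.128 - 73.155.127.191) does not contain 73.155.127.218
  73.219.127.128/25 (73.219.127.128 - 73.219.127.255) does not contain 73.155.127.218
  73.155.124.0/23 (73.155.124.0 - 73.155.125.255) does not contain 73.155.127.218
Longest matching prefix is /22 -> next hop VPN-HUB.

VPN-HUB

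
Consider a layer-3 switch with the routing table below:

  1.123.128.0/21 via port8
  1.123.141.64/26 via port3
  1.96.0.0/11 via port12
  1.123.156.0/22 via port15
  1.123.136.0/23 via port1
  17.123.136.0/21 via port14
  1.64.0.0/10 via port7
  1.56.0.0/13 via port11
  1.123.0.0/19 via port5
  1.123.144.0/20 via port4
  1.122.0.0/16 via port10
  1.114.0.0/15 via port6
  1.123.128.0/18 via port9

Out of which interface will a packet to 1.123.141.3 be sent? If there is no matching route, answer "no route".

port9

Routes whose prefix contains 1.123.141.3:
  1.64.0.0/10 (1.64.0.0 - 1.127.255.255) -> port7
  1.96.0.0/11 (1.96.0.0 - 1.127.255.255) -> port12
  1.123.128.0/18 (1.123.128.0 - 1.123.191.255) -> port9
More-specific entries that do NOT match:
  1.123.141.64/26 (1.123.141.64 - 1.123.141.127) does not contain 1.123.141.3
  1.123.136.0/23 (1.123.136.0 - 1.123.137.255) does not contain 1.123.141.3
  1.123.156.0/22 (1.123.156.0 - 1.123.159.255) does not contain 1.123.141.3
  1.123.128.0/21 (1.123.128.0 - 1.123.135.255) does not contain 1.123.141.3
  17.123.136.0/21 (17.123.136.0 - 17.123.143.255) does not contain 1.123.141.3
  1.123.144.0/20 (1.123.144.0 - 1.123.159.255) does not contain 1.123.141.3
  1.123.0.0/19 (1.123.0.0 - 1.123.31.255) does not contain 1.123.141.3
Longest matching prefix is /18 -> interface port9.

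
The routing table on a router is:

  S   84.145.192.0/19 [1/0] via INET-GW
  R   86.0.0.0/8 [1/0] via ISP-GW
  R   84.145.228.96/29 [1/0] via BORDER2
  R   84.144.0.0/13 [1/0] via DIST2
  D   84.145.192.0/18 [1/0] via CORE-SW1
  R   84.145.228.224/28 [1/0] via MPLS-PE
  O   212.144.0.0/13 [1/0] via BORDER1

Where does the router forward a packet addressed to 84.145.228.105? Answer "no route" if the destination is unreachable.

Routes whose prefix contains 84.145.228.105:
  84.144.0.0/13 (84.144.0.0 - 84.151.255.255) -> DIST2
  84.145.192.0/18 (84.145.192.0 - 84.145.255.255) -> CORE-SW1
More-specific entries that do NOT match:
  84.145.228.96/29 (84.145.228.96 - 84.145.228.103) does not contain 84.145.228.105
  84.145.228.224/28 (84.145.228.224 - 84.145.228.239) does not contain 84.145.228.105
  84.145.192.0/19 (84.145.192.0 - 84.145.223.255) does not contain 84.145.228.105
Longest matching prefix is /18 -> next hop CORE-SW1.

CORE-SW1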